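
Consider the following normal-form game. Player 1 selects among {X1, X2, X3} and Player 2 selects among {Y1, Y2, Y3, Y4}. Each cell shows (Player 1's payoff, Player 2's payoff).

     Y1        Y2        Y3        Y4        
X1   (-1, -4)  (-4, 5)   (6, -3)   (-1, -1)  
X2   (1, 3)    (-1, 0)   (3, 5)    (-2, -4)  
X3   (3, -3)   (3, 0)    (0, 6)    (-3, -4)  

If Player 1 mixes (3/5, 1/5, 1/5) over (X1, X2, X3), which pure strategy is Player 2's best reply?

Y2

Player 2's best reply maximizes expected payoff against the mix.
Y1: (3/5)·(-4) + (1/5)·3 + (1/5)·(-3) = -12/5
Y2: (3/5)·5 + (1/5)·0 + (1/5)·0 = 3
Y3: (3/5)·(-3) + (1/5)·5 + (1/5)·6 = 2/5
Y4: (3/5)·(-1) + (1/5)·(-4) + (1/5)·(-4) = -11/5
Highest expected payoff is 3, from Y2.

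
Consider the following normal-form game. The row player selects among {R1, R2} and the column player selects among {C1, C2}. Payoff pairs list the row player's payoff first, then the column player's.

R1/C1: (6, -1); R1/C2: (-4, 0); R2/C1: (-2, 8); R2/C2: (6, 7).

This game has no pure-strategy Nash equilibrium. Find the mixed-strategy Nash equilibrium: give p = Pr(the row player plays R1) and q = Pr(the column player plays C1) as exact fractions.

p = 1/2, q = 5/9

In a mixed NE each player is indifferent between their pure strategies, so the opponent's mix sets the indifference.
The column player indifferent between C1 and C2: p·(-1) + (1−p)·8 = p·0 + (1−p)·7 ⟹ 8 + (-9)p = 7 + (-7)p ⟹ p = 1/2.
The row player indifferent between R1 and R2: q·6 + (1−q)·(-4) = q·(-2) + (1−q)·6 ⟹ (-4) + 10q = 6 + (-8)q ⟹ q = 5/9.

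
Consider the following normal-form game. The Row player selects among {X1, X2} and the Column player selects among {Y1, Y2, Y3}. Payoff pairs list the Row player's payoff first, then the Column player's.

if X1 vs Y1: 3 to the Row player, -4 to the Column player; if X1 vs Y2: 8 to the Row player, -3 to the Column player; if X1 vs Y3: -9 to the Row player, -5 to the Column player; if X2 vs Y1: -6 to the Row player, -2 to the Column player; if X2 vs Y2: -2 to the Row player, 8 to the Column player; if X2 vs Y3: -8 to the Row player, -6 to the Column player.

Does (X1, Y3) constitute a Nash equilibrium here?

Holding the Column player at Y3: the Row player gets -9 from X1 but could get -8 by switching to X2. The Row player has a profitable deviation.

No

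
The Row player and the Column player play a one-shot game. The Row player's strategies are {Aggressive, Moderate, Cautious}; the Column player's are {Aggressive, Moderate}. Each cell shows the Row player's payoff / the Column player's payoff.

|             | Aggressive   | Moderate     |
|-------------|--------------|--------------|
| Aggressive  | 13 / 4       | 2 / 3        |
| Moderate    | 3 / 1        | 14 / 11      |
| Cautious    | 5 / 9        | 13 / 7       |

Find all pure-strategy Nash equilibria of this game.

(Aggressive, Aggressive) and (Moderate, Moderate)

A profile is a Nash equilibrium when each player is best-responding to the other.
The Row player's best responses — vs Aggressive: Aggressive (payoff 13); vs Moderate: Moderate (payoff 14).
The Column player's best responses — vs Aggressive: Aggressive (payoff 4); vs Moderate: Moderate (payoff 11); vs Cautious: Aggressive (payoff 9).
Mutual best responses occur at (Aggressive, Aggressive) and (Moderate, Moderate); at each, neither player gains by switching.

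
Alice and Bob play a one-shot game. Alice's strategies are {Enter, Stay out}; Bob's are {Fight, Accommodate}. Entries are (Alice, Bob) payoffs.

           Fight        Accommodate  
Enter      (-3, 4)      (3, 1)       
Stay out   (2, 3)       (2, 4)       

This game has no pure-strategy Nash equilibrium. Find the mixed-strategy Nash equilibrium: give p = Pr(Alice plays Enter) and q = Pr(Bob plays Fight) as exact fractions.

p = 1/4, q = 1/6

In a mixed NE each player is indifferent between their pure strategies, so the opponent's mix sets the indifference.
Bob indifferent between Fight and Accommodate: p·4 + (1−p)·3 = p·1 + (1−p)·4 ⟹ 3 + 1p = 4 + (-3)p ⟹ p = 1/4.
Alice indifferent between Enter and Stay out: q·(-3) + (1−q)·3 = q·2 + (1−q)·2 ⟹ 3 + (-6)q = 2 + 0q ⟹ q = 1/6.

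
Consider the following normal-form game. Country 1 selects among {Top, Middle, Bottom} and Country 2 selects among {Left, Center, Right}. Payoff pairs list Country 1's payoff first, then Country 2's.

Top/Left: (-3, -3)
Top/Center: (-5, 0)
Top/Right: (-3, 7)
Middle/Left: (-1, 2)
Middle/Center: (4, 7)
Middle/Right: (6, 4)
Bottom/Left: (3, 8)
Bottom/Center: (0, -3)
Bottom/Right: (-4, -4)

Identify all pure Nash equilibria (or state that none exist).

(Middle, Center) and (Bottom, Left)

Check mutual best responses: a cell is a NE iff neither player can gain by unilaterally deviating.
Country 1's best responses — vs Left: Bottom (payoff 3); vs Center: Middle (payoff 4); vs Right: Middle (payoff 6).
Country 2's best responses — vs Top: Right (payoff 7); vs Middle: Center (payoff 7); vs Bottom: Left (payoff 8).
Mutual best responses occur at (Middle, Center) and (Bottom, Left); at each, neither player gains by switching.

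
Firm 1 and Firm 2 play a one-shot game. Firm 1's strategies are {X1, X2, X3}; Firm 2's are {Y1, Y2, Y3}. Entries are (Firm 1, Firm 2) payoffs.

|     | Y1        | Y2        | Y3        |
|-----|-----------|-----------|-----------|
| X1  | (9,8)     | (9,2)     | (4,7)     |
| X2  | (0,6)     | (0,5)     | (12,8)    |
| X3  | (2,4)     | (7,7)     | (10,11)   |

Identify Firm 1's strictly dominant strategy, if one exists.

Check whether one of Firm 1's strategies beats all alternatives regardless of what the opponent does.
X1 is not dominant: against Y3, X2 gives 12 > 4.
X2 is not dominant: against Y1, X1 gives 9 > 0.
X3 is not dominant: against Y1, X1 gives 9 > 2.
No single strategy is best against every opponent action.

None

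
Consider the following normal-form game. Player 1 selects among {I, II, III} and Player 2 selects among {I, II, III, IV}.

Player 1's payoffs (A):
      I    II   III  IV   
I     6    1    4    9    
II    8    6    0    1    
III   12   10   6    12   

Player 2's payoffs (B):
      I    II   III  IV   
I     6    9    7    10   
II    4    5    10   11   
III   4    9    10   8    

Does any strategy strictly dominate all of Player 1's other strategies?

A strategy is strictly dominant if it gives Player 1 a strictly higher payoff than every other strategy, against every choice by the opponent.
III strictly dominates: vs I: 12 > each of {6, 8}; vs II: 10 > each of {1, 6}; vs III: 6 > each of {4, 0}; vs IV: 12 > each of {9, 1}.

III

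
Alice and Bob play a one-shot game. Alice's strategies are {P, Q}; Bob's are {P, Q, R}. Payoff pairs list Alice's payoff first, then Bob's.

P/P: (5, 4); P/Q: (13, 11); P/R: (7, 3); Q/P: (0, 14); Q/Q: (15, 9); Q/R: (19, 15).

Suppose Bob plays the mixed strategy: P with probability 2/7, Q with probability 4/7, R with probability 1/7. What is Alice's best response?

Compute Alice's expected payoff from each pure strategy against the given mix.
P: (2/7)·5 + (4/7)·13 + (1/7)·7 = 69/7
Q: (2/7)·0 + (4/7)·15 + (1/7)·19 = 79/7
Highest expected payoff is 79/7, from Q.

Q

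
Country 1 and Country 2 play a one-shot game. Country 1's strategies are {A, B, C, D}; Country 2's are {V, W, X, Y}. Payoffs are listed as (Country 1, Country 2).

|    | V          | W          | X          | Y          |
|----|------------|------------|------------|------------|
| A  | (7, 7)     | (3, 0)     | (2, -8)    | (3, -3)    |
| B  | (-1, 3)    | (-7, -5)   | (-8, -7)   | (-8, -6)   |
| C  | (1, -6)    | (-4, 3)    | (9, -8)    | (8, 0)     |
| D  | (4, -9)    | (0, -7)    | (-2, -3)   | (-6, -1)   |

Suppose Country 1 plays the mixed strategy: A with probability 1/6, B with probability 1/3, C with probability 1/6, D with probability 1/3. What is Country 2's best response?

V

Country 2's best reply maximizes expected payoff against the mix.
V: (1/6)·7 + (1/3)·3 + (1/6)·(-6) + (1/3)·(-9) = -11/6
W: (1/6)·0 + (1/3)·(-5) + (1/6)·3 + (1/3)·(-7) = -7/2
X: (1/6)·(-8) + (1/3)·(-7) + (1/6)·(-8) + (1/3)·(-3) = -6
Y: (1/6)·(-3) + (1/3)·(-6) + (1/6)·0 + (1/3)·(-1) = -17/6
Highest expected payoff is -11/6, from V.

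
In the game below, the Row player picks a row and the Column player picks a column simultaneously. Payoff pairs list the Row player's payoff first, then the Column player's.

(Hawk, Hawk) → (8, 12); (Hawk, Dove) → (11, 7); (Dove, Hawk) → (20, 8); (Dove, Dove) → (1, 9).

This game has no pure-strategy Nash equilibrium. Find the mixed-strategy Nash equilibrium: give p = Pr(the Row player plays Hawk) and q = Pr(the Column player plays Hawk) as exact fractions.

Each player's mixing probability is pinned down by making the *other* player indifferent.
The Column player indifferent between Hawk and Dove: p·12 + (1−p)·8 = p·7 + (1−p)·9 ⟹ 8 + 4p = 9 + (-2)p ⟹ p = 1/6.
The Row player indifferent between Hawk and Dove: q·8 + (1−q)·11 = q·20 + (1−q)·1 ⟹ 11 + (-3)q = 1 + 19q ⟹ q = 5/11.

p = 1/6, q = 5/11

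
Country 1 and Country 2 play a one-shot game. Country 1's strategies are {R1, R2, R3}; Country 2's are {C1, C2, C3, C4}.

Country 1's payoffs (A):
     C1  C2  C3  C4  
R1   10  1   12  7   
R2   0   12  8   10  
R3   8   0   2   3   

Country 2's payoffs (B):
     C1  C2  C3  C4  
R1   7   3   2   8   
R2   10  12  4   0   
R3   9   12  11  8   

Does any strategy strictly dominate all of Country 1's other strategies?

None

Check whether one of Country 1's strategies beats all alternatives regardless of what the opponent does.
R1 is not dominant: against C2, R2 gives 12 > 1.
R2 is not dominant: against C1, R1 gives 10 > 0.
R3 is not dominant: against C1, R1 gives 10 > 8.
No single strategy is best against every opponent action.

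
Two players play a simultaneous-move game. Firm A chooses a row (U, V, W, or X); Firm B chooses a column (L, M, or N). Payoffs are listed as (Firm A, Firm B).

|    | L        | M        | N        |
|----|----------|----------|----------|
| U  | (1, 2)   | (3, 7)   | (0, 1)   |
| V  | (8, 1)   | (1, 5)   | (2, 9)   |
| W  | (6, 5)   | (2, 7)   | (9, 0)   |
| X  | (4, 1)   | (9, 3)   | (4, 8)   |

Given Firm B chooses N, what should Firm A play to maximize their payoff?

With Firm B fixed at N, Firm A's payoffs are: U → 0, V → 2, W → 9, X → 4.
The maximum is 9, achieved by W.

W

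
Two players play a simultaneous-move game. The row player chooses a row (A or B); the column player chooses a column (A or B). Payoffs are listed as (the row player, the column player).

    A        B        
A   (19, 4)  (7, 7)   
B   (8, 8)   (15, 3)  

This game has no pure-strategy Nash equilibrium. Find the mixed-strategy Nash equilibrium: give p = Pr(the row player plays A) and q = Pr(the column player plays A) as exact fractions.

In a mixed NE each player is indifferent between their pure strategies, so the opponent's mix sets the indifference.
The column player indifferent between A and B: p·4 + (1−p)·8 = p·7 + (1−p)·3 ⟹ 8 + (-4)p = 3 + 4p ⟹ p = 5/8.
The row player indifferent between A and B: q·19 + (1−q)·7 = q·8 + (1−q)·15 ⟹ 7 + 12q = 15 + (-7)q ⟹ q = 8/19.

p = 5/8, q = 8/19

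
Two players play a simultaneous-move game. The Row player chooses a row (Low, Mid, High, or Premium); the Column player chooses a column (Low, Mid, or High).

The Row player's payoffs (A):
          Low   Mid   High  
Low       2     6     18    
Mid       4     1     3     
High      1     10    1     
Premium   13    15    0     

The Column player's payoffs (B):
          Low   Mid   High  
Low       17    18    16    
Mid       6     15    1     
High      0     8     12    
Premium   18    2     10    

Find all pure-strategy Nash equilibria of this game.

Check mutual best responses: a cell is a NE iff neither player can gain by unilaterally deviating.
The Row player's best responses — vs Low: Premium (payoff 13); vs Mid: Premium (payoff 15); vs High: Low (payoff 18).
The Column player's best responses — vs Low: Mid (payoff 18); vs Mid: Mid (payoff 15); vs High: High (payoff 12); vs Premium: Low (payoff 18).
The only mutual best response is (Premium, Low); neither player gains by switching there.

(Premium, Low)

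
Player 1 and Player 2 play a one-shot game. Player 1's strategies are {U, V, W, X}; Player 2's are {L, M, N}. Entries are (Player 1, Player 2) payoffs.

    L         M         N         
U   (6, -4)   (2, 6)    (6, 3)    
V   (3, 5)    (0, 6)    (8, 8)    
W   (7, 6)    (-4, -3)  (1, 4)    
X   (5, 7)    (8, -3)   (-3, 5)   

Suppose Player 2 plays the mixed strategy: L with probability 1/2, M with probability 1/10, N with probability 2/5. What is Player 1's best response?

Player 1's best reply maximizes expected payoff against the mix.
U: (1/2)·6 + (1/10)·2 + (2/5)·6 = 28/5
V: (1/2)·3 + (1/10)·0 + (2/5)·8 = 47/10
W: (1/2)·7 + (1/10)·(-4) + (2/5)·1 = 7/2
X: (1/2)·5 + (1/10)·8 + (2/5)·(-3) = 21/10
Highest expected payoff is 28/5, from U.

U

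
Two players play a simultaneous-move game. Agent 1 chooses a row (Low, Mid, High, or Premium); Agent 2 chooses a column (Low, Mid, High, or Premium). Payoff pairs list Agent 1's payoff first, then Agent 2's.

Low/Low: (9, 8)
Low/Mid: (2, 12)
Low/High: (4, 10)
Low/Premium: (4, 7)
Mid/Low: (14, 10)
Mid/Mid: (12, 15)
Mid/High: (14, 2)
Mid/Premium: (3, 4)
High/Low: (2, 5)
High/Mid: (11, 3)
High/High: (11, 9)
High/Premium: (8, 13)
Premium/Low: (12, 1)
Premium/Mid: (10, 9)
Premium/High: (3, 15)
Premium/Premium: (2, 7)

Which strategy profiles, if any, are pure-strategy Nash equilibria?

Check mutual best responses: a cell is a NE iff neither player can gain by unilaterally deviating.
Agent 1's best responses — vs Low: Mid (payoff 14); vs Mid: Mid (payoff 12); vs High: Mid (payoff 14); vs Premium: High (payoff 8).
Agent 2's best responses — vs Low: Mid (payoff 12); vs Mid: Mid (payoff 15); vs High: Premium (payoff 13); vs Premium: High (payoff 15).
Mutual best responses occur at (Mid, Mid) and (High, Premium); at each, neither player gains by switching.

(Mid, Mid) and (High, Premium)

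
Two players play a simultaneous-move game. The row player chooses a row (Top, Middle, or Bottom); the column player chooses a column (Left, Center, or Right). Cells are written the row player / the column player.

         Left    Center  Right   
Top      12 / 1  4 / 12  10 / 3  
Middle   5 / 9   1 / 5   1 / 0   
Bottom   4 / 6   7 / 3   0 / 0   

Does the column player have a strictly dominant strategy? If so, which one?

Check whether one of the column player's strategies beats all alternatives regardless of what the opponent does.
Left is not dominant: against Top, Center gives 12 > 1.
Center is not dominant: against Middle, Left gives 9 > 5.
Right is not dominant: against Top, Center gives 12 > 3.
No single strategy is best against every opponent action.

No strictly dominant strategy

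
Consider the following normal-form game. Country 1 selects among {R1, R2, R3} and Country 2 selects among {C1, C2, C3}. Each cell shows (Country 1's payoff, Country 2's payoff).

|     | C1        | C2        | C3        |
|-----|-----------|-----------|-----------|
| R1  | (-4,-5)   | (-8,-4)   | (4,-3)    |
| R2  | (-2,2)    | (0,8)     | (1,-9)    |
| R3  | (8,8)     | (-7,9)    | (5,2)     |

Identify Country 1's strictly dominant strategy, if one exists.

None

Check whether one of Country 1's strategies beats all alternatives regardless of what the opponent does.
R1 is not dominant: against C1, R2 gives -2 > -4.
R2 is not dominant: against C1, R3 gives 8 > -2.
R3 is not dominant: against C2, R2 gives 0 > -7.
No single strategy is best against every opponent action.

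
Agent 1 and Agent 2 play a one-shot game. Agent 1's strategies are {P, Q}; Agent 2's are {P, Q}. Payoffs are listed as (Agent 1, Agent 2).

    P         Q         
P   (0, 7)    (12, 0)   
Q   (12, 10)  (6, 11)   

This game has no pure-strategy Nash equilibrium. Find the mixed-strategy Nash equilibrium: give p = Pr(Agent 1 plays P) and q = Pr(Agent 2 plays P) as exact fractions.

p = 1/8, q = 1/3

In a mixed NE each player is indifferent between their pure strategies, so the opponent's mix sets the indifference.
Agent 2 indifferent between P and Q: p·7 + (1−p)·10 = p·0 + (1−p)·11 ⟹ 10 + (-3)p = 11 + (-11)p ⟹ p = 1/8.
Agent 1 indifferent between P and Q: q·0 + (1−q)·12 = q·12 + (1−q)·6 ⟹ 12 + (-12)q = 6 + 6q ⟹ q = 1/3.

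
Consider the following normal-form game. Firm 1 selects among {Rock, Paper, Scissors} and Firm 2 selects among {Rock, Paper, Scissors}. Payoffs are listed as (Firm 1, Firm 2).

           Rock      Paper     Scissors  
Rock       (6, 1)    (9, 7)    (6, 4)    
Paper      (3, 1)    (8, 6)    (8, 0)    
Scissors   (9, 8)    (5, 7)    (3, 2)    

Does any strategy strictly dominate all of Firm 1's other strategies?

A strategy is strictly dominant if it gives Firm 1 a strictly higher payoff than every other strategy, against every choice by the opponent.
Rock is not dominant: against Rock, Scissors gives 9 > 6.
Paper is not dominant: against Rock, Rock gives 6 > 3.
Scissors is not dominant: against Paper, Rock gives 9 > 5.
No single strategy is best against every opponent action.

None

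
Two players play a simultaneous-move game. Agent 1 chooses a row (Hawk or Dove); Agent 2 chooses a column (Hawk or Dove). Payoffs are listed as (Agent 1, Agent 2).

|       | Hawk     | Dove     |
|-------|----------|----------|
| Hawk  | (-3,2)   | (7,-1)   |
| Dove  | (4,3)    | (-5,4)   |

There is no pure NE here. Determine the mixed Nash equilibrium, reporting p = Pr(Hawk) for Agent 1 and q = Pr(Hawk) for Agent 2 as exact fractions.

p = 1/4, q = 12/19

In a mixed NE each player is indifferent between their pure strategies, so the opponent's mix sets the indifference.
Agent 2 indifferent between Hawk and Dove: p·2 + (1−p)·3 = p·(-1) + (1−p)·4 ⟹ 3 + (-1)p = 4 + (-5)p ⟹ p = 1/4.
Agent 1 indifferent between Hawk and Dove: q·(-3) + (1−q)·7 = q·4 + (1−q)·(-5) ⟹ 7 + (-10)q = (-5) + 9q ⟹ q = 12/19.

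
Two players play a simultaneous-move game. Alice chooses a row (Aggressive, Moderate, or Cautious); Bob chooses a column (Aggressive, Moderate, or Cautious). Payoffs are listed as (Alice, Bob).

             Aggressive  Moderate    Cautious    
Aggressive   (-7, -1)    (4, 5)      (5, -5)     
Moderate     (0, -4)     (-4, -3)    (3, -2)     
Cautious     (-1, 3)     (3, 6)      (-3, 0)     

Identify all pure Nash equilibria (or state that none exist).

(Aggressive, Moderate)

Check mutual best responses: a cell is a NE iff neither player can gain by unilaterally deviating.
Alice's best responses — vs Aggressive: Moderate (payoff 0); vs Moderate: Aggressive (payoff 4); vs Cautious: Aggressive (payoff 5).
Bob's best responses — vs Aggressive: Moderate (payoff 5); vs Moderate: Cautious (payoff -2); vs Cautious: Moderate (payoff 6).
The only mutual best response is (Aggressive, Moderate); neither player gains by switching there.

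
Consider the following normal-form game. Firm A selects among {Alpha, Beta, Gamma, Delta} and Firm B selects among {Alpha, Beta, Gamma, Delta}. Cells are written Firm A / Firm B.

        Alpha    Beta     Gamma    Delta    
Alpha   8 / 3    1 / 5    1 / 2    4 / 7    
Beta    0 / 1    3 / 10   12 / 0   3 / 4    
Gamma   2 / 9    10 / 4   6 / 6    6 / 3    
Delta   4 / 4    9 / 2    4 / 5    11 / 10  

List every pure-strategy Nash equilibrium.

Check mutual best responses: a cell is a NE iff neither player can gain by unilaterally deviating.
Firm A's best responses — vs Alpha: Alpha (payoff 8); vs Beta: Gamma (payoff 10); vs Gamma: Beta (payoff 12); vs Delta: Delta (payoff 11).
Firm B's best responses — vs Alpha: Delta (payoff 7); vs Beta: Beta (payoff 10); vs Gamma: Alpha (payoff 9); vs Delta: Delta (payoff 10).
The only mutual best response is (Delta, Delta); neither player gains by switching there.

(Delta, Delta)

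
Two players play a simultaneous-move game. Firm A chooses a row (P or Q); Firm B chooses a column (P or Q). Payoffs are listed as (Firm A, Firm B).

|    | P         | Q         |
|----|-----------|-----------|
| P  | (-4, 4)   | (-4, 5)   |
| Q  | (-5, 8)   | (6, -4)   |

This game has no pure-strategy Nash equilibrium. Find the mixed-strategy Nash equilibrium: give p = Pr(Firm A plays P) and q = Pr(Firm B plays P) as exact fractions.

p = 12/13, q = 10/11

Each player's mixing probability is pinned down by making the *other* player indifferent.
Firm B indifferent between P and Q: p·4 + (1−p)·8 = p·5 + (1−p)·(-4) ⟹ 8 + (-4)p = (-4) + 9p ⟹ p = 12/13.
Firm A indifferent between P and Q: q·(-4) + (1−q)·(-4) = q·(-5) + (1−q)·6 ⟹ (-4) + 0q = 6 + (-11)q ⟹ q = 10/11.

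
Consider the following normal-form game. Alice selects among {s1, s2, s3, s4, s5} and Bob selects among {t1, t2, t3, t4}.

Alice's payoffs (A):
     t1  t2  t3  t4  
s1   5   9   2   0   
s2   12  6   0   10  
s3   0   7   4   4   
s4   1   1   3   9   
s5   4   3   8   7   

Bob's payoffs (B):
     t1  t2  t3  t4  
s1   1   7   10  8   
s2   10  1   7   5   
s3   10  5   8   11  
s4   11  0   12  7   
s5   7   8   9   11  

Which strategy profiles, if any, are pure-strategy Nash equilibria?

(s2, t1)

Check mutual best responses: a cell is a NE iff neither player can gain by unilaterally deviating.
Alice's best responses — vs t1: s2 (payoff 12); vs t2: s1 (payoff 9); vs t3: s5 (payoff 8); vs t4: s2 (payoff 10).
Bob's best responses — vs s1: t3 (payoff 10); vs s2: t1 (payoff 10); vs s3: t4 (payoff 11); vs s4: t3 (payoff 12); vs s5: t4 (payoff 11).
The only mutual best response is (s2, t1); neither player gains by switching there.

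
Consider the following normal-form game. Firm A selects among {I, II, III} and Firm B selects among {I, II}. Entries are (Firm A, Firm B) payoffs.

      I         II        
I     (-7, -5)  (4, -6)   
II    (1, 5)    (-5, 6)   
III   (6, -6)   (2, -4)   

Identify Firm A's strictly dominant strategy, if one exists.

None

A strategy is strictly dominant if it gives Firm A a strictly higher payoff than every other strategy, against every choice by the opponent.
I is not dominant: against I, II gives 1 > -7.
II is not dominant: against I, III gives 6 > 1.
III is not dominant: against II, I gives 4 > 2.
No single strategy is best against every opponent action.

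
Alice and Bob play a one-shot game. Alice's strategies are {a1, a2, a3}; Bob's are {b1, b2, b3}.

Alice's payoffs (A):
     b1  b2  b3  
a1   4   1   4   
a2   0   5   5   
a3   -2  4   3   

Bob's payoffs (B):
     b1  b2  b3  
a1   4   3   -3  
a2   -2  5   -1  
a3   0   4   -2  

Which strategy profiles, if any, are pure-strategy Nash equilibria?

(a1, b1) and (a2, b2)

Check mutual best responses: a cell is a NE iff neither player can gain by unilaterally deviating.
Alice's best responses — vs b1: a1 (payoff 4); vs b2: a2 (payoff 5); vs b3: a2 (payoff 5).
Bob's best responses — vs a1: b1 (payoff 4); vs a2: b2 (payoff 5); vs a3: b2 (payoff 4).
Mutual best responses occur at (a1, b1) and (a2, b2); at each, neither player gains by switching.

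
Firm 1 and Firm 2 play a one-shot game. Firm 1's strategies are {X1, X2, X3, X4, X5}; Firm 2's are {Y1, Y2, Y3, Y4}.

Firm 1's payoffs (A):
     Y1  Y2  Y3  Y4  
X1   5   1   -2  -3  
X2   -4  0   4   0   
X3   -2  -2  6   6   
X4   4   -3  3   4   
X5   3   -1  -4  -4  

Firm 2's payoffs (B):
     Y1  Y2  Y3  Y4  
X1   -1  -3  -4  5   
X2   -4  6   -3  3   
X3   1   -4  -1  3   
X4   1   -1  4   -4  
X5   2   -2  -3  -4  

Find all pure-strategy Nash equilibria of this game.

Find each player's best response to every opponent strategy; NE are the intersections.
Firm 1's best responses — vs Y1: X1 (payoff 5); vs Y2: X1 (payoff 1); vs Y3: X3 (payoff 6); vs Y4: X3 (payoff 6).
Firm 2's best responses — vs X1: Y4 (payoff 5); vs X2: Y2 (payoff 6); vs X3: Y4 (payoff 3); vs X4: Y3 (payoff 4); vs X5: Y1 (payoff 2).
The only mutual best response is (X3, Y4); neither player gains by switching there.

(X3, Y4)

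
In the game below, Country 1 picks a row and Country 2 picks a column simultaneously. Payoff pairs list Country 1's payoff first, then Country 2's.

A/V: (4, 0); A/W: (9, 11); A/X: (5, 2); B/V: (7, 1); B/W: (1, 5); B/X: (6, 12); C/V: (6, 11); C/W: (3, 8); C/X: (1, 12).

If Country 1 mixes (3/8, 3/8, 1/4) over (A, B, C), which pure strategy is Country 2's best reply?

X

Compute Country 2's expected payoff from each pure strategy against the given mix.
V: (3/8)·0 + (3/8)·1 + (1/4)·11 = 25/8
W: (3/8)·11 + (3/8)·5 + (1/4)·8 = 8
X: (3/8)·2 + (3/8)·12 + (1/4)·12 = 33/4
Highest expected payoff is 33/4, from X.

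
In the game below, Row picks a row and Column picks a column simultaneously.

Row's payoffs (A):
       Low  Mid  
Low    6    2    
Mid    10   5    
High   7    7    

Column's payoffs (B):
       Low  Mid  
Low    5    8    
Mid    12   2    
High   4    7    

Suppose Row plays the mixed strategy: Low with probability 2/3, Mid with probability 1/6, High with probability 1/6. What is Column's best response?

Mid

Compute Column's expected payoff from each pure strategy against the given mix.
Low: (2/3)·5 + (1/6)·12 + (1/6)·4 = 6
Mid: (2/3)·8 + (1/6)·2 + (1/6)·7 = 41/6
Highest expected payoff is 41/6, from Mid.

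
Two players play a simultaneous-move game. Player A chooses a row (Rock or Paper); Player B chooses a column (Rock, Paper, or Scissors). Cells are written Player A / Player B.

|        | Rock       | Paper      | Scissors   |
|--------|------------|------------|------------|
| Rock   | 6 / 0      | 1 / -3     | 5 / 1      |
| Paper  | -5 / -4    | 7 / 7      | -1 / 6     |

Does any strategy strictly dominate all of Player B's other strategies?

Check whether one of Player B's strategies beats all alternatives regardless of what the opponent does.
Rock is not dominant: against Rock, Scissors gives 1 > 0.
Paper is not dominant: against Rock, Rock gives 0 > -3.
Scissors is not dominant: against Paper, Paper gives 7 > 6.
No single strategy is best against every opponent action.

No strictly dominant strategy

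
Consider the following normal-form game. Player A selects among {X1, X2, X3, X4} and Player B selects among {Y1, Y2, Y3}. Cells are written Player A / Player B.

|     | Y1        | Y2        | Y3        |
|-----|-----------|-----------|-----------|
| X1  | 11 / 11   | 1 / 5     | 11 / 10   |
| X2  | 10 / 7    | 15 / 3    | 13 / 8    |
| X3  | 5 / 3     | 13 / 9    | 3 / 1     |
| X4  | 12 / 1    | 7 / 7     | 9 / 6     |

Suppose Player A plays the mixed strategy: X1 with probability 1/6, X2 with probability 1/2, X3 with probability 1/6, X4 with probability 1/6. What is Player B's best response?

Y3

Compute Player B's expected payoff from each pure strategy against the given mix.
Y1: (1/6)·11 + (1/2)·7 + (1/6)·3 + (1/6)·1 = 6
Y2: (1/6)·5 + (1/2)·3 + (1/6)·9 + (1/6)·7 = 5
Y3: (1/6)·10 + (1/2)·8 + (1/6)·1 + (1/6)·6 = 41/6
Highest expected payoff is 41/6, from Y3.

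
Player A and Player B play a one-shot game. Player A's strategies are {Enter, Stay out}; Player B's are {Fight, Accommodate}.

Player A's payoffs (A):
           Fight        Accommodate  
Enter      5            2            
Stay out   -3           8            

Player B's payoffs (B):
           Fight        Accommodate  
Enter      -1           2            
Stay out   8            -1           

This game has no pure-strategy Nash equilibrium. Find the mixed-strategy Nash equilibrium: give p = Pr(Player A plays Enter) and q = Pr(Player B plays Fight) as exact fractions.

p = 3/4, q = 3/7

In a mixed NE each player is indifferent between their pure strategies, so the opponent's mix sets the indifference.
Player B indifferent between Fight and Accommodate: p·(-1) + (1−p)·8 = p·2 + (1−p)·(-1) ⟹ 8 + (-9)p = (-1) + 3p ⟹ p = 3/4.
Player A indifferent between Enter and Stay out: q·5 + (1−q)·2 = q·(-3) + (1−q)·8 ⟹ 2 + 3q = 8 + (-11)q ⟹ q = 3/7.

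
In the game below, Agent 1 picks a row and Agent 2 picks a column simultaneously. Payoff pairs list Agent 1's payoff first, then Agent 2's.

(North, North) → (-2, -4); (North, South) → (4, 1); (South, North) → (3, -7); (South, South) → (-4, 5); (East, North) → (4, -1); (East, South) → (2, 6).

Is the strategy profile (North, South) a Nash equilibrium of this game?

Yes

Holding Agent 2 at South: Agent 1 gets 4 from North, versus -4 from South, 2 from East. No profitable deviation for Agent 1.
Holding Agent 1 at North: Agent 2 gets 1 from South, versus -4 from North. No profitable deviation for Agent 2 either.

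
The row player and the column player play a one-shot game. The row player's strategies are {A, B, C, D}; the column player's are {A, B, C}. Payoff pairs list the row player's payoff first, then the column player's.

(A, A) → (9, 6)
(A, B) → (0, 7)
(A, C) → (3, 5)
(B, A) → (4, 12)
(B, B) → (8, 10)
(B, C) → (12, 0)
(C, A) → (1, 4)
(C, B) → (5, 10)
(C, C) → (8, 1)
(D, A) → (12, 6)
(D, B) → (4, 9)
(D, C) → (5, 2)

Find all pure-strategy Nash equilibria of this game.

Check mutual best responses: a cell is a NE iff neither player can gain by unilaterally deviating.
The row player's best responses — vs A: D (payoff 12); vs B: B (payoff 8); vs C: B (payoff 12).
The column player's best responses — vs A: B (payoff 7); vs B: A (payoff 12); vs C: B (payoff 10); vs D: B (payoff 9).
No cell has both players best-responding. For instance, the row player's best reply to C is B, but against B the column player prefers A over C.

There is no pure-strategy Nash equilibrium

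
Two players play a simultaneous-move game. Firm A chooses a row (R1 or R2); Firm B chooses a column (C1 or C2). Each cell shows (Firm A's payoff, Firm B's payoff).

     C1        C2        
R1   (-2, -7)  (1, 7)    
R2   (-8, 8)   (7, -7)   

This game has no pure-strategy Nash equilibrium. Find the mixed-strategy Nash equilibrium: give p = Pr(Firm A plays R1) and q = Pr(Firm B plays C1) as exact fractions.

p = 15/29, q = 1/2

In a mixed NE each player is indifferent between their pure strategies, so the opponent's mix sets the indifference.
Firm B indifferent between C1 and C2: p·(-7) + (1−p)·8 = p·7 + (1−p)·(-7) ⟹ 8 + (-15)p = (-7) + 14p ⟹ p = 15/29.
Firm A indifferent between R1 and R2: q·(-2) + (1−q)·1 = q·(-8) + (1−q)·7 ⟹ 1 + (-3)q = 7 + (-15)q ⟹ q = 1/2.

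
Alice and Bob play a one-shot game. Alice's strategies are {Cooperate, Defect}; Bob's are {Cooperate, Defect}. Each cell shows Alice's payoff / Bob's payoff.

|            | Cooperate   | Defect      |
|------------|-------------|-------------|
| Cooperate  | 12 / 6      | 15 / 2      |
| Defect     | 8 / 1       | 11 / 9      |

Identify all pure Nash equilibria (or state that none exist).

(Cooperate, Cooperate)

Check mutual best responses: a cell is a NE iff neither player can gain by unilaterally deviating.
Alice's best responses — vs Cooperate: Cooperate (payoff 12); vs Defect: Cooperate (payoff 15).
Bob's best responses — vs Cooperate: Cooperate (payoff 6); vs Defect: Defect (payoff 9).
The only mutual best response is (Cooperate, Cooperate); neither player gains by switching there.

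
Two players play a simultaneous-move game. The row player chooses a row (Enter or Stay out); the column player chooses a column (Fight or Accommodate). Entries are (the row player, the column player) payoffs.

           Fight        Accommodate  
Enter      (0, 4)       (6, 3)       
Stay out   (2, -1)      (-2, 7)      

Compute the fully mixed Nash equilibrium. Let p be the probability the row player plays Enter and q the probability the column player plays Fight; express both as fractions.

In a mixed NE each player is indifferent between their pure strategies, so the opponent's mix sets the indifference.
The column player indifferent between Fight and Accommodate: p·4 + (1−p)·(-1) = p·3 + (1−p)·7 ⟹ (-1) + 5p = 7 + (-4)p ⟹ p = 8/9.
The row player indifferent between Enter and Stay out: q·0 + (1−q)·6 = q·2 + (1−q)·(-2) ⟹ 6 + (-6)q = (-2) + 4q ⟹ q = 4/5.

p = 8/9, q = 4/5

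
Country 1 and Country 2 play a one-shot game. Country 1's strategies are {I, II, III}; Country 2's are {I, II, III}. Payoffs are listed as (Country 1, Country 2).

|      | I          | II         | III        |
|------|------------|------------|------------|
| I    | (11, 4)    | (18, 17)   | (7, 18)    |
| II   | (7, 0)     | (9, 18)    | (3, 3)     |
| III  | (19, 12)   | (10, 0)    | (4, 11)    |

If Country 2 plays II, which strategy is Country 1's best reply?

I

With Country 2 fixed at II, Country 1's payoffs are: I → 18, II → 9, III → 10.
The maximum is 18, achieved by I.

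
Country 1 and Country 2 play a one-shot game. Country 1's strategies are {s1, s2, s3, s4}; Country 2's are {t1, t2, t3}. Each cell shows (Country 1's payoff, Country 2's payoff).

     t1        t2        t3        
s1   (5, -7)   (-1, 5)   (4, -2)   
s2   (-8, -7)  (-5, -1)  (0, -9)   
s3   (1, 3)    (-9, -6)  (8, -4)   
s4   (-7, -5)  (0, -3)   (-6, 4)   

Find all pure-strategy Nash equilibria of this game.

A profile is a Nash equilibrium when each player is best-responding to the other.
Country 1's best responses — vs t1: s1 (payoff 5); vs t2: s4 (payoff 0); vs t3: s3 (payoff 8).
Country 2's best responses — vs s1: t2 (payoff 5); vs s2: t2 (payoff -1); vs s3: t1 (payoff 3); vs s4: t3 (payoff 4).
No cell has both players best-responding. For instance, Country 1's best reply to t1 is s1, but against s1 Country 2 prefers t2 over t1.

No pure-strategy Nash equilibrium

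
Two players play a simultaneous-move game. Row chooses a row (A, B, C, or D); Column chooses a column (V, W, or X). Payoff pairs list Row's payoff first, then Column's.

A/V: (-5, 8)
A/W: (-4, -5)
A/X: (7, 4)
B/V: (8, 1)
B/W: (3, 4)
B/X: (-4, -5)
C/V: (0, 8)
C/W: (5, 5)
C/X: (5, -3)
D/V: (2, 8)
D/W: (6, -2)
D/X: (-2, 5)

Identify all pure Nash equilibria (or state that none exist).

A profile is a Nash equilibrium when each player is best-responding to the other.
Row's best responses — vs V: B (payoff 8); vs W: D (payoff 6); vs X: A (payoff 7).
Column's best responses — vs A: V (payoff 8); vs B: W (payoff 4); vs C: V (payoff 8); vs D: V (payoff 8).
No cell has both players best-responding. For instance, Row's best reply to W is D, but against D Column prefers V over W.

None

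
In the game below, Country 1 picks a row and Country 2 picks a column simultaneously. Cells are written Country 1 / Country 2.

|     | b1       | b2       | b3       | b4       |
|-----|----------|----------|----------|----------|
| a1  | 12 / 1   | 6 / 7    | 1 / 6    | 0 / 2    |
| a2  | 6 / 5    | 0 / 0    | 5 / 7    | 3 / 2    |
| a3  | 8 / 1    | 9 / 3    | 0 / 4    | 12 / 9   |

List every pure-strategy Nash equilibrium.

(a2, b3) and (a3, b4)

Find each player's best response to every opponent strategy; NE are the intersections.
Country 1's best responses — vs b1: a1 (payoff 12); vs b2: a3 (payoff 9); vs b3: a2 (payoff 5); vs b4: a3 (payoff 12).
Country 2's best responses — vs a1: b2 (payoff 7); vs a2: b3 (payoff 7); vs a3: b4 (payoff 9).
Mutual best responses occur at (a2, b3) and (a3, b4); at each, neither player gains by switching.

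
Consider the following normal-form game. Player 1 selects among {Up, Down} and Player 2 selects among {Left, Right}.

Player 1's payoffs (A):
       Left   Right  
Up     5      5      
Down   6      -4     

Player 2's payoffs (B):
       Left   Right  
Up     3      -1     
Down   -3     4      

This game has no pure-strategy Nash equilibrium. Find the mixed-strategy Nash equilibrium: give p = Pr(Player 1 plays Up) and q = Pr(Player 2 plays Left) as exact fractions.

Each player's mixing probability is pinned down by making the *other* player indifferent.
Player 2 indifferent between Left and Right: p·3 + (1−p)·(-3) = p·(-1) + (1−p)·4 ⟹ (-3) + 6p = 4 + (-5)p ⟹ p = 7/11.
Player 1 indifferent between Up and Down: q·5 + (1−q)·5 = q·6 + (1−q)·(-4) ⟹ 5 + 0q = (-4) + 10q ⟹ q = 9/10.

p = 7/11, q = 9/10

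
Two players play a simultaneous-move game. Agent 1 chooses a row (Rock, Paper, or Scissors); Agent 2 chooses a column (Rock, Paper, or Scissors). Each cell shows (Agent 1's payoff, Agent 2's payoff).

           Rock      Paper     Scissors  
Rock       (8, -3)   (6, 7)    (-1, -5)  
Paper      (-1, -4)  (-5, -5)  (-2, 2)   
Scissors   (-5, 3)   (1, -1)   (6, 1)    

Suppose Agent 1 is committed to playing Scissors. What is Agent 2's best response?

With Agent 1 fixed at Scissors, Agent 2's payoffs are: Rock → 3, Paper → -1, Scissors → 1.
The maximum is 3, achieved by Rock.

Rock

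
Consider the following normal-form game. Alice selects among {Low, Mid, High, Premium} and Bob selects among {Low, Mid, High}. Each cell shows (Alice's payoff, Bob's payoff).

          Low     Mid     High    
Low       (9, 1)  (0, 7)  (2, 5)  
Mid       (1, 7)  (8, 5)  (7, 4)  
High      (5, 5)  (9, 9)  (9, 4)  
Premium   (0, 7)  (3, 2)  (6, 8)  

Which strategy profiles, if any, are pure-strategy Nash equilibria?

Check mutual best responses: a cell is a NE iff neither player can gain by unilaterally deviating.
Alice's best responses — vs Low: Low (payoff 9); vs Mid: High (payoff 9); vs High: High (payoff 9).
Bob's best responses — vs Low: Mid (payoff 7); vs Mid: Low (payoff 7); vs High: Mid (payoff 9); vs Premium: High (payoff 8).
The only mutual best response is (High, Mid); neither player gains by switching there.

(High, Mid)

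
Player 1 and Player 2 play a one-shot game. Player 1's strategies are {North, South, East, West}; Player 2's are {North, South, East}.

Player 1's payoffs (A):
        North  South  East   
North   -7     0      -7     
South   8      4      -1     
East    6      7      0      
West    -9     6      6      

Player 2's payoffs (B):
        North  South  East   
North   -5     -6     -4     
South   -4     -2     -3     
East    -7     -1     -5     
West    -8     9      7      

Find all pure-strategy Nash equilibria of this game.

Check mutual best responses: a cell is a NE iff neither player can gain by unilaterally deviating.
Player 1's best responses — vs North: South (payoff 8); vs South: East (payoff 7); vs East: West (payoff 6).
Player 2's best responses — vs North: East (payoff -4); vs South: South (payoff -2); vs East: South (payoff -1); vs West: South (payoff 9).
The only mutual best response is (East, South); neither player gains by switching there.

(East, South)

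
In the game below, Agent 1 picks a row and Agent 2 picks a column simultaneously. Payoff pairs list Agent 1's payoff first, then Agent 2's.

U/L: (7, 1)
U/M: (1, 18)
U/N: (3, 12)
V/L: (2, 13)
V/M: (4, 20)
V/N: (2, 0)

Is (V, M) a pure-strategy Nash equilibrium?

Yes

Holding Agent 2 at M: Agent 1 gets 4 from V, versus 1 from U. No profitable deviation for Agent 1.
Holding Agent 1 at V: Agent 2 gets 20 from M, versus 13 from L, 0 from N. No profitable deviation for Agent 2 either.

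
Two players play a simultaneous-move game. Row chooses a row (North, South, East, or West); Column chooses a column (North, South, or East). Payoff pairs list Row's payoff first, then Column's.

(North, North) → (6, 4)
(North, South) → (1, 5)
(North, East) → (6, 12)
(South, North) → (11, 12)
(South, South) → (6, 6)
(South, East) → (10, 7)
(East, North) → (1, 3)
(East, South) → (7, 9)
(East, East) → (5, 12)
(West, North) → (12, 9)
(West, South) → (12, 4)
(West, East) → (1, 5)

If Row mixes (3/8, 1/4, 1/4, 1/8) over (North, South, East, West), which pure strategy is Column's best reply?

Compute Column's expected payoff from each pure strategy against the given mix.
North: (3/8)·4 + (1/4)·12 + (1/4)·3 + (1/8)·9 = 51/8
South: (3/8)·5 + (1/4)·6 + (1/4)·9 + (1/8)·4 = 49/8
East: (3/8)·12 + (1/4)·7 + (1/4)·12 + (1/8)·5 = 79/8
Highest expected payoff is 79/8, from East.

East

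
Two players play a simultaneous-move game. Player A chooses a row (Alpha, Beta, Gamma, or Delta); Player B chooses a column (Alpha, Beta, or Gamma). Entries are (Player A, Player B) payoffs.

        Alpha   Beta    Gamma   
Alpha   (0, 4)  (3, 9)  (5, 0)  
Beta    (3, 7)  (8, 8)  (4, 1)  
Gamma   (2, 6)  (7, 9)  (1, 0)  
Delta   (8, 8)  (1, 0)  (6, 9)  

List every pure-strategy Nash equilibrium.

(Beta, Beta) and (Delta, Gamma)

A profile is a Nash equilibrium when each player is best-responding to the other.
Player A's best responses — vs Alpha: Delta (payoff 8); vs Beta: Beta (payoff 8); vs Gamma: Delta (payoff 6).
Player B's best responses — vs Alpha: Beta (payoff 9); vs Beta: Beta (payoff 8); vs Gamma: Beta (payoff 9); vs Delta: Gamma (payoff 9).
Mutual best responses occur at (Beta, Beta) and (Delta, Gamma); at each, neither player gains by switching.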